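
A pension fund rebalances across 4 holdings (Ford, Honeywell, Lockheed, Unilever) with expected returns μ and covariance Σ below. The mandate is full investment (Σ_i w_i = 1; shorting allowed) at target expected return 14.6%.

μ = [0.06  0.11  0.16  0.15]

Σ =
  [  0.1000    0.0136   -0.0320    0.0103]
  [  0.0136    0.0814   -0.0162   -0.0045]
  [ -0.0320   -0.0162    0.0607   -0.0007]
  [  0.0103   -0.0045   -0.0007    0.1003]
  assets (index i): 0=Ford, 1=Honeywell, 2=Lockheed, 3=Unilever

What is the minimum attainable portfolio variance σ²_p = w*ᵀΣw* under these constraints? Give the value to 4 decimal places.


p=Σ⁻¹μ = [1.4413  1.9756  3.9399  1.4636]
q=Σ⁻¹𝟙 = [16.3006  15.9271  29.4249  9.2161]
a=μᵀp=1.153718  b=𝟙ᵀp=8.820413  c=𝟙ᵀq=70.868695  D=ac−b²=3.962833
λ₁=(c·0.146−b)/D = (70.868695·0.146−8.820413)/3.962833 = 0.385183
λ₂=(a−b·0.146)/D = (1.153718−8.820413·0.146)/3.962833 = -0.033830
w* = 0.385183·p + -0.033830·q:
  w_0 = 0.385183·1.4413 + -0.033830·16.3006 = 0.0037  (Ford)
  w_1 = 0.385183·1.9756 + -0.033830·15.9271 = 0.2221  (Honeywell)
  w_2 = 0.385183·3.9399 + -0.033830·29.4249 = 0.5221  (Lockheed)
  w_3 = 0.385183·1.4636 + -0.033830·9.2161 = 0.2520  (Unilever)
Σw_i=1.0000  μᵀw=0.1460
σ²=wᵀΣw=λ₁·μ_p+λ₂ = 0.385183·0.146 + -0.033830 = 0.022407 ≈ 0.0224

0.0224


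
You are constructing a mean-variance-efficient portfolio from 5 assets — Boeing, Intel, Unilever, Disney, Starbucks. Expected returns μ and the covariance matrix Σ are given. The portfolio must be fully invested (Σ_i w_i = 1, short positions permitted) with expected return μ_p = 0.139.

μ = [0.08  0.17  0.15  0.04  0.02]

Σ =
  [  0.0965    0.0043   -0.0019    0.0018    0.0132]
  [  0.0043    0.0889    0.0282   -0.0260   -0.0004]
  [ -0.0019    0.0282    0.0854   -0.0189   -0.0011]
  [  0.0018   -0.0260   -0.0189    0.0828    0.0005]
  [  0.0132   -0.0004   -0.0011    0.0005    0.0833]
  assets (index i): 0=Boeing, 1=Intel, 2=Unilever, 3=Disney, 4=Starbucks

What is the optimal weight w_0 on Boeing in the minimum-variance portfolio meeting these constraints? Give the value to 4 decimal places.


x=Σ⁻¹μ = [0.7323  1.8091  1.4809  1.3724  0.1441]
y=Σ⁻¹𝟙 = [8.2180  12.5044  11.9965  18.4982  10.8100]
a=μᵀx=0.646046  b=𝟙ᵀx=5.538779  c=𝟙ᵀy=62.026986  D=ac−b²=9.394242
λ₁=(c·0.139−b)/D = (62.026986·0.139−5.538779)/9.394242 = 0.328177
λ₂=(a−b·0.139)/D = (0.646046−5.538779·0.139)/9.394242 = -0.013183
w* = 0.328177·x + -0.013183·y:
  w_0 = 0.328177·0.7323 + -0.013183·8.2180 = 0.1320  (Boeing)
  w_1 = 0.328177·1.8091 + -0.013183·12.5044 = 0.4289  (Intel)
  w_2 = 0.328177·1.4809 + -0.013183·11.9965 = 0.3279  (Unilever)
  w_3 = 0.328177·1.3724 + -0.013183·18.4982 = 0.2065  (Disney)
  w_4 = 0.328177·0.1441 + -0.013183·10.8100 = -0.0952  (Starbucks)
Σw_i=1.0000  μᵀw=0.1390
σ²=wᵀΣw=λ₁·μ_p+λ₂ = 0.328177·0.139 + -0.013183 = 0.032434 ≈ 0.0324

0.1320


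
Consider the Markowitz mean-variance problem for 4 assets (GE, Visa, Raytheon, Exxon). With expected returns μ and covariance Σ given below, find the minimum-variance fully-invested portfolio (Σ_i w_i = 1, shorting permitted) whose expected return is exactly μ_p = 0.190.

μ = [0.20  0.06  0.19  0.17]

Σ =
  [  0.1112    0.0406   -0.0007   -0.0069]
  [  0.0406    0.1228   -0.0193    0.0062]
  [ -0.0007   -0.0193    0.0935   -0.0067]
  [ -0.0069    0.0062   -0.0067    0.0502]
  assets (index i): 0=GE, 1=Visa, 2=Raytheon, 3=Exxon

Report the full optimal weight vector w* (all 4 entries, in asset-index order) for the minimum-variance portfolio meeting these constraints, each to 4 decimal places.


0.2811  -0.0540  0.2811  0.4919

g=Σ⁻¹μ = [2.0722  -0.0321  2.3266  3.9858]
h=Σ⁻¹𝟙 = [8.0696  6.5121  13.6799  22.0510]
a=μᵀg=1.532155  b=𝟙ᵀg=8.352500  c=𝟙ᵀh=50.312591  D=ac−b²=7.322432
λ₁=(c·0.190−b)/D = (50.312591·0.190−8.352500)/7.322432 = 0.164821
λ₂=(a−b·0.190)/D = (1.532155−8.352500·0.190)/7.322432 = -0.007487
w* = 0.164821·g + -0.007487·h:
  w_0 = 0.164821·2.0722 + -0.007487·8.0696 = 0.2811  (GE)
  w_1 = 0.164821·-0.0321 + -0.007487·6.5121 = -0.0540  (Visa)
  w_2 = 0.164821·2.3266 + -0.007487·13.6799 = 0.2811  (Raytheon)
  w_3 = 0.164821·3.9858 + -0.007487·22.0510 = 0.4919  (Exxon)
Σw_i=1.0000  μᵀw=0.1900
σ²=wᵀΣw=λ₁·μ_p+λ₂ = 0.164821·0.190 + -0.007487 = 0.023829 ≈ 0.0238


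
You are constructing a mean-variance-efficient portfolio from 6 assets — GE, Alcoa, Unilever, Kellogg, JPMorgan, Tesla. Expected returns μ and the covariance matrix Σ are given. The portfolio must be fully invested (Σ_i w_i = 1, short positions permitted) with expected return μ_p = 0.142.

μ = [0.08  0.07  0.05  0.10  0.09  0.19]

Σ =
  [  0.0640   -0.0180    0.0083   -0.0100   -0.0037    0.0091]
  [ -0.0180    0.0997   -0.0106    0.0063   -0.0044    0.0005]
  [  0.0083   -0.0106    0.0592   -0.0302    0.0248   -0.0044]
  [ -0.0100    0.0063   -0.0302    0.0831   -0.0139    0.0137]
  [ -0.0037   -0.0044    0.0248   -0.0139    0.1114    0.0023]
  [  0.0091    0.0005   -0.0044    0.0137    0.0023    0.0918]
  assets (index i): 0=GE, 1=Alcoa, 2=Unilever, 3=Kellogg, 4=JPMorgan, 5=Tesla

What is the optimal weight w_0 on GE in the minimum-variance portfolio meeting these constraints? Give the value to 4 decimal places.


0.1127

g=Σ⁻¹μ = [1.4040  1.0338  1.5119  1.6811  0.7329  1.7281]
h=Σ⁻¹𝟙 = [19.5678  15.1677  25.9860  22.8011  7.1507  6.5345]
a=μᵀg=0.822687  b=𝟙ᵀg=8.091694  c=𝟙ᵀh=97.207863  D=ac−b²=14.496122
λ₁=(c·0.142−b)/D = (97.207863·0.142−8.091694)/14.496122 = 0.394024
λ₂=(a−b·0.142)/D = (0.822687−8.091694·0.142)/14.496122 = -0.022512
w* = 0.394024·g + -0.022512·h:
  w_0 = 0.394024·1.4040 + -0.022512·19.5678 = 0.1127  (GE)
  w_1 = 0.394024·1.0338 + -0.022512·15.1677 = 0.0659  (Alcoa)
  w_2 = 0.394024·1.5119 + -0.022512·25.9860 = 0.0107  (Unilever)
  w_3 = 0.394024·1.6811 + -0.022512·22.8011 = 0.1491  (Kellogg)
  w_4 = 0.394024·0.7329 + -0.022512·7.1507 = 0.1278  (JPMorgan)
  w_5 = 0.394024·1.7281 + -0.022512·6.5345 = 0.5338  (Tesla)
Σw_i=1.0000  μᵀw=0.1420
σ²=wᵀΣw=λ₁·μ_p+λ₂ = 0.394024·0.142 + -0.022512 = 0.033440 ≈ 0.0334


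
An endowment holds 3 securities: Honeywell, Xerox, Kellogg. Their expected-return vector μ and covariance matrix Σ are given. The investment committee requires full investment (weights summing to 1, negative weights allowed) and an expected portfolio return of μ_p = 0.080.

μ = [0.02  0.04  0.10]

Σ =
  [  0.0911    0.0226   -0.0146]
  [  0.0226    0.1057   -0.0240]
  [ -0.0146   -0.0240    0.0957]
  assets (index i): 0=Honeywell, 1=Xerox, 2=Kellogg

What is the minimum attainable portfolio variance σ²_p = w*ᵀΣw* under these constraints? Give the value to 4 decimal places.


0.0433

p=Σ⁻¹μ = [0.2684  0.6019  1.2368]
q=Σ⁻¹𝟙 = [10.7291  10.5094  14.7217]
a=μᵀp=0.153126  b=𝟙ᵀp=2.107133  c=𝟙ᵀq=35.960287  D=ac−b²=1.066437
λ₁=(c·0.080−b)/D = (35.960287·0.080−2.107133)/1.066437 = 0.721739
λ₂=(a−b·0.080)/D = (0.153126−2.107133·0.080)/1.066437 = -0.014483
w* = 0.721739·p + -0.014483·q:
  w_0 = 0.721739·0.2684 + -0.014483·10.7291 = 0.0384  (Honeywell)
  w_1 = 0.721739·0.6019 + -0.014483·10.5094 = 0.2822  (Xerox)
  w_2 = 0.721739·1.2368 + -0.014483·14.7217 = 0.6795  (Kellogg)
Σw_i=1.0000  μᵀw=0.0800
σ²=wᵀΣw=λ₁·μ_p+λ₂ = 0.721739·0.080 + -0.014483 = 0.043256 ≈ 0.0433


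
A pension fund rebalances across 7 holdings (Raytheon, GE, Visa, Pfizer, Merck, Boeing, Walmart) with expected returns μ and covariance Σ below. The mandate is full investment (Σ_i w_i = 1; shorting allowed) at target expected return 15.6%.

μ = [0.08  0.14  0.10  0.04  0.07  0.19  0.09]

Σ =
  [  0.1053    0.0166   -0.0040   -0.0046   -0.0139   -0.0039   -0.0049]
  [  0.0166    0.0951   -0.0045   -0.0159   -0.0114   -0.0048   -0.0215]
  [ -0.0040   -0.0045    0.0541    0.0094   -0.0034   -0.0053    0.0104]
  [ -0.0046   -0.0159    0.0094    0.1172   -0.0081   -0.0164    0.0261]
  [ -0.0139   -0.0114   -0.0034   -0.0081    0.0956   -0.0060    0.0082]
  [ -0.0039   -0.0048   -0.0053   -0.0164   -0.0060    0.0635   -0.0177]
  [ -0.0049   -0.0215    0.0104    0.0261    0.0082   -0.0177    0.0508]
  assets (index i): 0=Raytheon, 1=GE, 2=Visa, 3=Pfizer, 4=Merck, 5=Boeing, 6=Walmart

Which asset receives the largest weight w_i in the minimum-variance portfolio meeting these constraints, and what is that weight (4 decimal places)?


Boeing (0.4943)

u=Σ⁻¹μ = [0.9423  2.7348  1.8672  0.4974  1.2726  4.7271  3.8238]
v=Σ⁻¹𝟙 = [11.8794  21.0594  17.8460  9.2905  15.5514  31.7541  29.8707]
a=μᵀu=1.996240  b=𝟙ᵀu=15.865138  c=𝟙ᵀv=137.251623  D=ac−b²=22.284609
λ₁=(c·0.156−b)/D = (137.251623·0.156−15.865138)/22.284609 = 0.248876
λ₂=(a−b·0.156)/D = (1.996240−15.865138·0.156)/22.284609 = -0.021482
w* = 0.248876·u + -0.021482·v:
  w_0 = 0.248876·0.9423 + -0.021482·11.8794 = -0.0207  (Raytheon)
  w_1 = 0.248876·2.7348 + -0.021482·21.0594 = 0.2282  (GE)
  w_2 = 0.248876·1.8672 + -0.021482·17.8460 = 0.0813  (Visa)
  w_3 = 0.248876·0.4974 + -0.021482·9.2905 = -0.0758  (Pfizer)
  w_4 = 0.248876·1.2726 + -0.021482·15.5514 = -0.0174  (Merck)
  w_5 = 0.248876·4.7271 + -0.021482·31.7541 = 0.4943  (Boeing)
  w_6 = 0.248876·3.8238 + -0.021482·29.8707 = 0.3100  (Walmart)
Σw_i=1.0000  μᵀw=0.1560
σ²=wᵀΣw=λ₁·μ_p+λ₂ = 0.248876·0.156 + -0.021482 = 0.017343 ≈ 0.0173


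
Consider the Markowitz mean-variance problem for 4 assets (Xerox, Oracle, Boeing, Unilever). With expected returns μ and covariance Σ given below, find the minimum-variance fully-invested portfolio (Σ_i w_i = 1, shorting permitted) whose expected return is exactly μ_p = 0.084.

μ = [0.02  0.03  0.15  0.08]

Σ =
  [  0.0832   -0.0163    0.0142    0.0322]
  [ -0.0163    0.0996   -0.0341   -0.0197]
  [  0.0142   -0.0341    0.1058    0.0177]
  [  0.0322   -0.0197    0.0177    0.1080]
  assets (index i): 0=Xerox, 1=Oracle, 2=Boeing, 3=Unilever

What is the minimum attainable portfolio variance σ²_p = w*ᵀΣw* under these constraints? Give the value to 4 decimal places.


0.0236

p=Σ⁻¹μ = [-0.1119  0.9775  1.6333  0.6847]
q=Σ⁻¹𝟙 = [10.4999  17.4607  12.4535  7.2727]
a=μᵀp=0.326860  b=𝟙ᵀp=3.183667  c=𝟙ᵀq=47.686811  D=ac−b²=5.451167
λ₁=(c·0.084−b)/D = (47.686811·0.084−3.183667)/5.451167 = 0.150798
λ₂=(a−b·0.084)/D = (0.326860−3.183667·0.084)/5.451167 = 0.010903
w* = 0.150798·p + 0.010903·q:
  w_0 = 0.150798·-0.1119 + 0.010903·10.4999 = 0.0976  (Xerox)
  w_1 = 0.150798·0.9775 + 0.010903·17.4607 = 0.3378  (Oracle)
  w_2 = 0.150798·1.6333 + 0.010903·12.4535 = 0.3821  (Boeing)
  w_3 = 0.150798·0.6847 + 0.010903·7.2727 = 0.1825  (Unilever)
Σw_i=1.0000  μᵀw=0.0840
σ²=wᵀΣw=λ₁·μ_p+λ₂ = 0.150798·0.084 + 0.010903 = 0.023570 ≈ 0.0236


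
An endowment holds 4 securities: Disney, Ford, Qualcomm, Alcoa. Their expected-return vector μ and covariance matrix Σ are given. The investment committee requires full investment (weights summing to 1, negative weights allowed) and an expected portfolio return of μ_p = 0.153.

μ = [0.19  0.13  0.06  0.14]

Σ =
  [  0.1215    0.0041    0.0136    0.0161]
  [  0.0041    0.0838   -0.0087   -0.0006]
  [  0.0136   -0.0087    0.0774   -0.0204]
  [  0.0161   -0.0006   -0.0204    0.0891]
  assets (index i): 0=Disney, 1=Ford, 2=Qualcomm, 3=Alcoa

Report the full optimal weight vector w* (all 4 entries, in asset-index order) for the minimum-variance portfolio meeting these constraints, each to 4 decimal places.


0.3698  0.3096  0.0299  0.2908

x=Σ⁻¹μ = [1.1577  1.6298  1.1886  1.6452]
y=Σ⁻¹𝟙 = [3.8512  13.6816  17.6448  14.6595]
a=μᵀx=0.733490  b=𝟙ᵀx=5.621342  c=𝟙ᵀy=49.837011  D=ac−b²=4.955475
λ₁=(c·0.153−b)/D = (49.837011·0.153−5.621342)/4.955475 = 0.404345
λ₂=(a−b·0.153)/D = (0.733490−5.621342·0.153)/4.955475 = -0.025542
w* = 0.404345·x + -0.025542·y:
  w_0 = 0.404345·1.1577 + -0.025542·3.8512 = 0.3698  (Disney)
  w_1 = 0.404345·1.6298 + -0.025542·13.6816 = 0.3096  (Ford)
  w_2 = 0.404345·1.1886 + -0.025542·17.6448 = 0.0299  (Qualcomm)
  w_3 = 0.404345·1.6452 + -0.025542·14.6595 = 0.2908  (Alcoa)
Σw_i=1.0000  μᵀw=0.1530
σ²=wᵀΣw=λ₁·μ_p+λ₂ = 0.404345·0.153 + -0.025542 = 0.036322 ≈ 0.0363


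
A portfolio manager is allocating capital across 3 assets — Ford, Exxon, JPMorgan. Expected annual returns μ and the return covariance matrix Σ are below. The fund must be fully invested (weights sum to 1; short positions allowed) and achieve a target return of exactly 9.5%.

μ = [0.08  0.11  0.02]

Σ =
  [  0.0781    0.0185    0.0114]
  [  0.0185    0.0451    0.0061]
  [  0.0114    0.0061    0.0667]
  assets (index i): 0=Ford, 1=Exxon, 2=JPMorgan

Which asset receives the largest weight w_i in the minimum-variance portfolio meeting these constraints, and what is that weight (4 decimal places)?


Exxon (0.7121)

x=Σ⁻¹μ = [0.4932  2.2352  0.0111]
y=Σ⁻¹𝟙 = [6.8244  17.7227  12.2053]
a=μᵀx=0.285553  b=𝟙ᵀx=2.739563  c=𝟙ᵀy=36.752470  D=ac−b²=2.989573
λ₁=(c·0.095−b)/D = (36.752470·0.095−2.739563)/2.989573 = 0.251515
λ₂=(a−b·0.095)/D = (0.285553−2.739563·0.095)/2.989573 = 0.008461
w* = 0.251515·x + 0.008461·y:
  w_0 = 0.251515·0.4932 + 0.008461·6.8244 = 0.1818  (Ford)
  w_1 = 0.251515·2.2352 + 0.008461·17.7227 = 0.7121  (Exxon)
  w_2 = 0.251515·0.0111 + 0.008461·12.2053 = 0.1061  (JPMorgan)
Σw_i=1.0000  μᵀw=0.0950
σ²=wᵀΣw=λ₁·μ_p+λ₂ = 0.251515·0.095 + 0.008461 = 0.032355 ≈ 0.0324


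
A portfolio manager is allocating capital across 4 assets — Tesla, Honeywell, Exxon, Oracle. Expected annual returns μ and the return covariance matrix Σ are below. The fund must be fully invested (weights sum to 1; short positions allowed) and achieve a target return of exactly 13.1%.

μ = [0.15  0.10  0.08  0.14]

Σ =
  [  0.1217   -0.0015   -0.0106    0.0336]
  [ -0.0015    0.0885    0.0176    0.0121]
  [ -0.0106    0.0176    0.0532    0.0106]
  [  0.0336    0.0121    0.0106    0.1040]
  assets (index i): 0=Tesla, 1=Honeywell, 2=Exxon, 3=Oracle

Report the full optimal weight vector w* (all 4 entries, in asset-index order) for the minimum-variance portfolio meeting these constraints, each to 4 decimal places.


0.3938  0.1900  0.0890  0.3272

u=Σ⁻¹μ = [1.1511  0.7837  1.3248  0.7481]
v=Σ⁻¹𝟙 = [8.6491  7.4474  17.2198  4.1995]
a=μᵀu=0.461741  b=𝟙ᵀu=4.007615  c=𝟙ᵀv=37.515756  D=ac−b²=1.261593
λ₁=(c·0.131−b)/D = (37.515756·0.131−4.007615)/1.261593 = 0.718892
λ₂=(a−b·0.131)/D = (0.461741−4.007615·0.131)/1.261593 = -0.050140
w* = 0.718892·u + -0.050140·v:
  w_0 = 0.718892·1.1511 + -0.050140·8.6491 = 0.3938  (Tesla)
  w_1 = 0.718892·0.7837 + -0.050140·7.4474 = 0.1900  (Honeywell)
  w_2 = 0.718892·1.3248 + -0.050140·17.2198 = 0.0890  (Exxon)
  w_3 = 0.718892·0.7481 + -0.050140·4.1995 = 0.3272  (Oracle)
Σw_i=1.0000  μᵀw=0.1310
σ²=wᵀΣw=λ₁·μ_p+λ₂ = 0.718892·0.131 + -0.050140 = 0.044035 ≈ 0.0440


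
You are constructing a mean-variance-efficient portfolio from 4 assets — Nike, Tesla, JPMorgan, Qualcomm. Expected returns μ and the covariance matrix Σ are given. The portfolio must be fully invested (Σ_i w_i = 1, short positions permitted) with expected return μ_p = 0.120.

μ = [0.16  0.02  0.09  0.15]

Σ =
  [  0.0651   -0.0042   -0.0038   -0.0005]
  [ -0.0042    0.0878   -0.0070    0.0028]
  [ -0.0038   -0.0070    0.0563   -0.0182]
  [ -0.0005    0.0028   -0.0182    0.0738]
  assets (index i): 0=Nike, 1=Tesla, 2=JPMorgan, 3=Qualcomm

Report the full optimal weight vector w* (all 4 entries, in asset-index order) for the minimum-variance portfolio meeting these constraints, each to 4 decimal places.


g=Σ⁻¹μ = [2.6681  0.4855  2.7122  2.7010]
h=Σ⁻¹𝟙 = [17.9841  13.7779  27.1001  19.8325]
a=μᵀg=1.085866  b=𝟙ᵀg=8.566891  c=𝟙ᵀh=78.694591  D=ac−b²=12.060153
λ₁=(c·0.120−b)/D = (78.694591·0.120−8.566891)/12.060153 = 0.072674
λ₂=(a−b·0.120)/D = (1.085866−8.566891·0.120)/12.060153 = 0.004796
w* = 0.072674·g + 0.004796·h:
  w_0 = 0.072674·2.6681 + 0.004796·17.9841 = 0.2802  (Nike)
  w_1 = 0.072674·0.4855 + 0.004796·13.7779 = 0.1014  (Tesla)
  w_2 = 0.072674·2.7122 + 0.004796·27.1001 = 0.3271  (JPMorgan)
  w_3 = 0.072674·2.7010 + 0.004796·19.8325 = 0.2914  (Qualcomm)
Σw_i=1.0000  μᵀw=0.1200
σ²=wᵀΣw=λ₁·μ_p+λ₂ = 0.072674·0.120 + 0.004796 = 0.013517 ≈ 0.0135

0.2802  0.1014  0.3271  0.2914


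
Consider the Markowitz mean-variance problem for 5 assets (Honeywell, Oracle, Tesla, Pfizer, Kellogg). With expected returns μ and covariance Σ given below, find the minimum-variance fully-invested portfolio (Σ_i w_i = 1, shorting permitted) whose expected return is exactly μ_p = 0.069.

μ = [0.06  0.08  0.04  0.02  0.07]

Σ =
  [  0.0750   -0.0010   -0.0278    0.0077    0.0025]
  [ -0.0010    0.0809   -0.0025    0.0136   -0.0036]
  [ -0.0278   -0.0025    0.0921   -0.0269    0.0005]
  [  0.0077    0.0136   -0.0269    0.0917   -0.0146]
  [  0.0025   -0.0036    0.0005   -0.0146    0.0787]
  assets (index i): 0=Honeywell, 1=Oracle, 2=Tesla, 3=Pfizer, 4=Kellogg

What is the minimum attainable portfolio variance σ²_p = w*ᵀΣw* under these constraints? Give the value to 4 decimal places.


u=Σ⁻¹μ = [1.0725  1.0064  0.8957  0.3958  0.9692]
v=Σ⁻¹𝟙 = [19.3256  11.1938  21.7196  16.4648  15.5211]
a=μᵀu=0.256447  b=𝟙ᵀu=4.339597  c=𝟙ᵀv=84.224925  D=ac−b²=2.767146
λ₁=(c·0.069−b)/D = (84.224925·0.069−4.339597)/2.767146 = 0.531928
λ₂=(a−b·0.069)/D = (0.256447−4.339597·0.069)/2.767146 = -0.015534
w* = 0.531928·u + -0.015534·v:
  w_0 = 0.531928·1.0725 + -0.015534·19.3256 = 0.2703  (Honeywell)
  w_1 = 0.531928·1.0064 + -0.015534·11.1938 = 0.3614  (Oracle)
  w_2 = 0.531928·0.8957 + -0.015534·21.7196 = 0.1391  (Tesla)
  w_3 = 0.531928·0.3958 + -0.015534·16.4648 = -0.0452  (Pfizer)
  w_4 = 0.531928·0.9692 + -0.015534·15.5211 = 0.2744  (Kellogg)
Σw_i=1.0000  μᵀw=0.0690
σ²=wᵀΣw=λ₁·μ_p+λ₂ = 0.531928·0.069 + -0.015534 = 0.021169 ≈ 0.0212

0.0212


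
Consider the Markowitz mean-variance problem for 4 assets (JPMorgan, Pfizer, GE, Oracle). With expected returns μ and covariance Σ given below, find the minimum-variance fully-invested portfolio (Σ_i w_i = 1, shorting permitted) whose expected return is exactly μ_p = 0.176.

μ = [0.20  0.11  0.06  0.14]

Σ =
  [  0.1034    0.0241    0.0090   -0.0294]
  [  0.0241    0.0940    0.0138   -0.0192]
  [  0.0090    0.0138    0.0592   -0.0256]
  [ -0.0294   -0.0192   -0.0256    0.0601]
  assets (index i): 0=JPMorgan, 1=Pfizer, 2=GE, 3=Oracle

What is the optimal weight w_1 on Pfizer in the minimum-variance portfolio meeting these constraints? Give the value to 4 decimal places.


p=Σ⁻¹μ = [2.9348  1.1057  2.5625  5.2099]
q=Σ⁻¹𝟙 = [16.1743  10.4225  29.4924  40.4433]
a=μᵀp=1.591726  b=𝟙ᵀp=11.812927  c=𝟙ᵀq=96.532408  D=ac−b²=14.107921
λ₁=(c·0.176−b)/D = (96.532408·0.176−11.812927)/14.107921 = 0.366941
λ₂=(a−b·0.176)/D = (1.591726−11.812927·0.176)/14.107921 = -0.034544
w* = 0.366941·p + -0.034544·q:
  w_0 = 0.366941·2.9348 + -0.034544·16.1743 = 0.5182  (JPMorgan)
  w_1 = 0.366941·1.1057 + -0.034544·10.4225 = 0.0457  (Pfizer)
  w_2 = 0.366941·2.5625 + -0.034544·29.4924 = -0.0785  (GE)
  w_3 = 0.366941·5.2099 + -0.034544·40.4433 = 0.5146  (Oracle)
Σw_i=1.0000  μᵀw=0.1760
σ²=wᵀΣw=λ₁·μ_p+λ₂ = 0.366941·0.176 + -0.034544 = 0.030037 ≈ 0.0300

0.0457


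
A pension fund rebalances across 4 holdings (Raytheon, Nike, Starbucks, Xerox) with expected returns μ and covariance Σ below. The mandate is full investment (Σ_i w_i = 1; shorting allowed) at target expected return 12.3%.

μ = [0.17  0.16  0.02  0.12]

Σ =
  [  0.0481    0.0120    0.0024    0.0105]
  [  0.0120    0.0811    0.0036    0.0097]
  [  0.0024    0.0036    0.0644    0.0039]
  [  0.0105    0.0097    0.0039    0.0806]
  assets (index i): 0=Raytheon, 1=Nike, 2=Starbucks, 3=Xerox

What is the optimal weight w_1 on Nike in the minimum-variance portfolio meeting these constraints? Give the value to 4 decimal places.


p=Σ⁻¹μ = [2.9746  1.4190  0.0642  0.9274]
q=Σ⁻¹𝟙 = [16.1418  8.2908  13.9402  8.6318]
a=μᵀp=0.845299  b=𝟙ᵀp=5.385255  c=𝟙ᵀq=47.004605  D=ac−b²=10.731976
λ₁=(c·0.123−b)/D = (47.004605·0.123−5.385255)/10.731976 = 0.036928
λ₂=(a−b·0.123)/D = (0.845299−5.385255·0.123)/10.731976 = 0.017044
w* = 0.036928·p + 0.017044·q:
  w_0 = 0.036928·2.9746 + 0.017044·16.1418 = 0.3850  (Raytheon)
  w_1 = 0.036928·1.4190 + 0.017044·8.2908 = 0.1937  (Nike)
  w_2 = 0.036928·0.0642 + 0.017044·13.9402 = 0.2400  (Starbucks)
  w_3 = 0.036928·0.9274 + 0.017044·8.6318 = 0.1814  (Xerox)
Σw_i=1.0000  μᵀw=0.1230
σ²=wᵀΣw=λ₁·μ_p+λ₂ = 0.036928·0.123 + 0.017044 = 0.021586 ≈ 0.0216

0.1937


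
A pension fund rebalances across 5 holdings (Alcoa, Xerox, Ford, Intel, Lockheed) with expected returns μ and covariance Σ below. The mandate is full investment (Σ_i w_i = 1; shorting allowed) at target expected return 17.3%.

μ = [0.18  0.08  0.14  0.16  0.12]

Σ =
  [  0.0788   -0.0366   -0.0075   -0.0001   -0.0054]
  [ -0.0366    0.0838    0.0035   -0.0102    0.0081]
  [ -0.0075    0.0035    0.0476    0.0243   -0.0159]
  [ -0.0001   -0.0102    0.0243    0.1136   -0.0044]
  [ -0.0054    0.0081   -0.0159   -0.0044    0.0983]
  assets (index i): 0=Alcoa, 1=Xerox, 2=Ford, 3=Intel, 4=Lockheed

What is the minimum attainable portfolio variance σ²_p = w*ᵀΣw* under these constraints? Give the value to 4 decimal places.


0.0402

u=Σ⁻¹μ = [3.8784  2.4403  3.5013  0.9533  1.8417]
v=Σ⁻¹𝟙 = [26.1222  21.6379  25.2470  5.9171  14.1735]
a=μᵀu=1.757070  b=𝟙ᵀu=12.615160  c=𝟙ᵀv=93.097679  D=ac−b²=4.436868
λ₁=(c·0.173−b)/D = (93.097679·0.173−12.615160)/4.436868 = 0.786757
λ₂=(a−b·0.173)/D = (1.757070−12.615160·0.173)/4.436868 = -0.095868
w* = 0.786757·u + -0.095868·v:
  w_0 = 0.786757·3.8784 + -0.095868·26.1222 = 0.5471  (Alcoa)
  w_1 = 0.786757·2.4403 + -0.095868·21.6379 = -0.1544  (Xerox)
  w_2 = 0.786757·3.5013 + -0.095868·25.2470 = 0.3343  (Ford)
  w_3 = 0.786757·0.9533 + -0.095868·5.9171 = 0.1828  (Intel)
  w_4 = 0.786757·1.8417 + -0.095868·14.1735 = 0.0902  (Lockheed)
Σw_i=1.0000  μᵀw=0.1730
σ²=wᵀΣw=λ₁·μ_p+λ₂ = 0.786757·0.173 + -0.095868 = 0.040241 ≈ 0.0402


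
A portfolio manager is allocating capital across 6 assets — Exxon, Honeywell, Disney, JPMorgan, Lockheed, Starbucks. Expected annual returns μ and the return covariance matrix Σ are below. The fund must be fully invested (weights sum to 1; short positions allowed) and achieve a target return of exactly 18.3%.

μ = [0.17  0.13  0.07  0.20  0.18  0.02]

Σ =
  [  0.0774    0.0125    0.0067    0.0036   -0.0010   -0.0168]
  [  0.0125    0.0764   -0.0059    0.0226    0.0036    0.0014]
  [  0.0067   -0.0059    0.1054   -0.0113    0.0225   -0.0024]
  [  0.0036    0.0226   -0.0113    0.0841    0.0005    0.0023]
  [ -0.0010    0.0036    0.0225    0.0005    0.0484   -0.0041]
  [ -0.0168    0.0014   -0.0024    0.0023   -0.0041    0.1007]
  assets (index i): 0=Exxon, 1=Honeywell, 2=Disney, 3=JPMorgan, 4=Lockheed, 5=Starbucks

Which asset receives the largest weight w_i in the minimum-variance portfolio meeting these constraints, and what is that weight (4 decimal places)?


Lockheed (0.4704)

x=Σ⁻¹μ = [2.2070  0.5291  -0.0099  2.0996  3.7645  0.6645]
y=Σ⁻¹𝟙 = [13.7377  7.3589  6.4353  9.7303  18.3898  12.7999]
a=μᵀx=1.554090  b=𝟙ᵀx=9.254754  c=𝟙ᵀy=68.451881  D=ac−b²=20.729903
λ₁=(c·0.183−b)/D = (68.451881·0.183−9.254754)/20.729903 = 0.157837
λ₂=(a−b·0.183)/D = (1.554090−9.254754·0.183)/20.729903 = -0.006731
w* = 0.157837·x + -0.006731·y:
  w_0 = 0.157837·2.2070 + -0.006731·13.7377 = 0.2559  (Exxon)
  w_1 = 0.157837·0.5291 + -0.006731·7.3589 = 0.0340  (Honeywell)
  w_2 = 0.157837·-0.0099 + -0.006731·6.4353 = -0.0449  (Disney)
  w_3 = 0.157837·2.0996 + -0.006731·9.7303 = 0.2659  (JPMorgan)
  w_4 = 0.157837·3.7645 + -0.006731·18.3898 = 0.4704  (Lockheed)
  w_5 = 0.157837·0.6645 + -0.006731·12.7999 = 0.0187  (Starbucks)
Σw_i=1.0000  μᵀw=0.1830
σ²=wᵀΣw=λ₁·μ_p+λ₂ = 0.157837·0.183 + -0.006731 = 0.022153 ≈ 0.0222


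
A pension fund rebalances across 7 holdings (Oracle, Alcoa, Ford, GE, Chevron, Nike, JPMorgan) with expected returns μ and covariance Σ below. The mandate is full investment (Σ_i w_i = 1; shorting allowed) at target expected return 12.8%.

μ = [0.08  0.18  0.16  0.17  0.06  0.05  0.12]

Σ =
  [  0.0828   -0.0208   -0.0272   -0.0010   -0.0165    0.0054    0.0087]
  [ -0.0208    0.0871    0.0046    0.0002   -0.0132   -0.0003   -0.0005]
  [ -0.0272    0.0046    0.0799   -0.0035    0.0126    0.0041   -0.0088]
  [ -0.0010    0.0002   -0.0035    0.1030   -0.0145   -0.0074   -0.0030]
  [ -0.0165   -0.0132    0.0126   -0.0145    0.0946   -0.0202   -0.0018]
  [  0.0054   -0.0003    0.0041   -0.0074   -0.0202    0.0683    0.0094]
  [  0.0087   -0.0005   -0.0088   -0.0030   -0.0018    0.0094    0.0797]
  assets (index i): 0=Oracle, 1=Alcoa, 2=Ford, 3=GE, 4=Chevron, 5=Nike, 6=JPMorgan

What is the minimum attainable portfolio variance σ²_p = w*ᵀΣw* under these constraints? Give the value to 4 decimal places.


0.0089

p=Σ⁻¹μ = [2.7104  2.8324  2.7138  2.1084  1.6813  0.8810  1.5406]
q=Σ⁻¹𝟙 = [24.9936  19.9361  17.3401  15.2098  21.8551  18.3425  10.7612]
a=μᵀp=1.849091  b=𝟙ᵀp=14.467842  c=𝟙ᵀq=128.438408  D=ac−b²=28.175855
λ₁=(c·0.128−b)/D = (128.438408·0.128−14.467842)/28.175855 = 0.069999
λ₂=(a−b·0.128)/D = (1.849091−14.467842·0.128)/28.175855 = -0.000099
w* = 0.069999·p + -0.000099·q:
  w_0 = 0.069999·2.7104 + -0.000099·24.9936 = 0.1872  (Oracle)
  w_1 = 0.069999·2.8324 + -0.000099·19.9361 = 0.1963  (Alcoa)
  w_2 = 0.069999·2.7138 + -0.000099·17.3401 = 0.1882  (Ford)
  w_3 = 0.069999·2.1084 + -0.000099·15.2098 = 0.1461  (GE)
  w_4 = 0.069999·1.6813 + -0.000099·21.8551 = 0.1155  (Chevron)
  w_5 = 0.069999·0.8810 + -0.000099·18.3425 = 0.0598  (Nike)
  w_6 = 0.069999·1.5406 + -0.000099·10.7612 = 0.1068  (JPMorgan)
Σw_i=1.0000  μᵀw=0.1280
σ²=wᵀΣw=λ₁·μ_p+λ₂ = 0.069999·0.128 + -0.000099 = 0.008861 ≈ 0.0089


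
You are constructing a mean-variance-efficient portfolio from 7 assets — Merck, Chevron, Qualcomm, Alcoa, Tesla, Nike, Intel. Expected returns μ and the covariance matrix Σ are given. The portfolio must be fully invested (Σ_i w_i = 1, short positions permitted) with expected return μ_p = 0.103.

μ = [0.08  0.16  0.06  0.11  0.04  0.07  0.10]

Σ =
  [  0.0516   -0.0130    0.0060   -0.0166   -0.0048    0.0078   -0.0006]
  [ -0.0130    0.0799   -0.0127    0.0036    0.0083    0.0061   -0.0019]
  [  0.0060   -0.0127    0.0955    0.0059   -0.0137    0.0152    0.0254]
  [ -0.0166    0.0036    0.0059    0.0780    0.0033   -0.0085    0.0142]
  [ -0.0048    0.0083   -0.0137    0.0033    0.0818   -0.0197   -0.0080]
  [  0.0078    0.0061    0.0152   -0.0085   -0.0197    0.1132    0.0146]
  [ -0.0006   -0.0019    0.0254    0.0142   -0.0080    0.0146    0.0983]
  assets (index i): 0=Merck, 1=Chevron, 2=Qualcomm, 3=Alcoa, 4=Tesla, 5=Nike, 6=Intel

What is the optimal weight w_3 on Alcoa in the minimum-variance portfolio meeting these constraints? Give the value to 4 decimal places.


0.1906

x=Σ⁻¹μ = [2.6431  2.3632  0.5094  1.7166  0.5797  0.3813  0.6901]
y=Σ⁻¹𝟙 = [27.8690  15.6677  9.1646  16.4585  15.6600  8.0283  5.9823]
a=μᵀx=0.927834  b=𝟙ᵀx=8.883289  c=𝟙ᵀy=98.830523  D=ac−b²=12.785466
λ₁=(c·0.103−b)/D = (98.830523·0.103−8.883289)/12.785466 = 0.101385
λ₂=(a−b·0.103)/D = (0.927834−8.883289·0.103)/12.785466 = 0.001005
w* = 0.101385·x + 0.001005·y:
  w_0 = 0.101385·2.6431 + 0.001005·27.8690 = 0.2960  (Merck)
  w_1 = 0.101385·2.3632 + 0.001005·15.6677 = 0.2554  (Chevron)
  w_2 = 0.101385·0.5094 + 0.001005·9.1646 = 0.0609  (Qualcomm)
  w_3 = 0.101385·1.7166 + 0.001005·16.4585 = 0.1906  (Alcoa)
  w_4 = 0.101385·0.5797 + 0.001005·15.6600 = 0.0745  (Tesla)
  w_5 = 0.101385·0.3813 + 0.001005·8.0283 = 0.0467  (Nike)
  w_6 = 0.101385·0.6901 + 0.001005·5.9823 = 0.0760  (Intel)
Σw_i=1.0000  μᵀw=0.1030
σ²=wᵀΣw=λ₁·μ_p+λ₂ = 0.101385·0.103 + 0.001005 = 0.011448 ≈ 0.0114


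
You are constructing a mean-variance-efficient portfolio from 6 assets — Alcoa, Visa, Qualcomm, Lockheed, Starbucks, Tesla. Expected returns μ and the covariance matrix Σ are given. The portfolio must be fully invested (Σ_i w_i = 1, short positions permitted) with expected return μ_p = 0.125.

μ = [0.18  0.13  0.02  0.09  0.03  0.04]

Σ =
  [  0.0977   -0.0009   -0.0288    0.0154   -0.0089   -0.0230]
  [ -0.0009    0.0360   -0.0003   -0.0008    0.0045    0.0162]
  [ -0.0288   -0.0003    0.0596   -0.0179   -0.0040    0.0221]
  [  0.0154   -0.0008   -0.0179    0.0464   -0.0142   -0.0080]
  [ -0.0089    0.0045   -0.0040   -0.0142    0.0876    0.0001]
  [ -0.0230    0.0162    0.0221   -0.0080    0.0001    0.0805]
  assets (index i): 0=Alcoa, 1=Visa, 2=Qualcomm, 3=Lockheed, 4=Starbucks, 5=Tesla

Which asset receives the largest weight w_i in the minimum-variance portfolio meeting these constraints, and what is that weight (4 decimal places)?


Visa (0.4739)

x=Σ⁻¹μ = [2.2359  3.6100  2.1910  2.3786  0.8698  0.0430]
y=Σ⁻¹𝟙 = [18.5727  23.8638  35.7329  36.7635  19.6599  6.7456]
a=μᵀx=1.157481  b=𝟙ᵀx=11.328370  c=𝟙ᵀy=141.338395  D=ac−b²=35.264548
λ₁=(c·0.125−b)/D = (141.338395·0.125−11.328370)/35.264548 = 0.179754
λ₂=(a−b·0.125)/D = (1.157481−11.328370·0.125)/35.264548 = -0.007332
w* = 0.179754·x + -0.007332·y:
  w_0 = 0.179754·2.2359 + -0.007332·18.5727 = 0.2657  (Alcoa)
  w_1 = 0.179754·3.6100 + -0.007332·23.8638 = 0.4739  (Visa)
  w_2 = 0.179754·2.1910 + -0.007332·35.7329 = 0.1318  (Qualcomm)
  w_3 = 0.179754·2.3786 + -0.007332·36.7635 = 0.1580  (Lockheed)
  w_4 = 0.179754·0.8698 + -0.007332·19.6599 = 0.0122  (Starbucks)
  w_5 = 0.179754·0.0430 + -0.007332·6.7456 = -0.0417  (Tesla)
Σw_i=1.0000  μᵀw=0.1250
σ²=wᵀΣw=λ₁·μ_p+λ₂ = 0.179754·0.125 + -0.007332 = 0.015137 ≈ 0.0151


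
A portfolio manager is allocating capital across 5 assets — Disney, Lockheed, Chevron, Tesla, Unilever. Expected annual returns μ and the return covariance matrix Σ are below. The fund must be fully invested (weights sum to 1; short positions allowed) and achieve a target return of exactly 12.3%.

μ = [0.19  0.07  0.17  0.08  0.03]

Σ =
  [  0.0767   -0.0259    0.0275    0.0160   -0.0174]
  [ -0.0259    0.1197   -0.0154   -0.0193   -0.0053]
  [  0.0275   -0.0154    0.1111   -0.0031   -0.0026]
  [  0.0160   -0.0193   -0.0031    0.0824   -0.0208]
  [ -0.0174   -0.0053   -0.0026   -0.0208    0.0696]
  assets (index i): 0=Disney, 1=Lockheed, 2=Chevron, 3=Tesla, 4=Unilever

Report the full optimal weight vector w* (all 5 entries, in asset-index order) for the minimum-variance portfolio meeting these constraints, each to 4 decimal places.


0.3602  0.1886  0.1516  0.1318  0.1677

x=Σ⁻¹μ = [2.7120  1.6001  1.1552  1.2807  1.6568]
y=Σ⁻¹𝟙 = [17.9313  17.6411  8.1770  19.7589  26.4044]
a=μᵀx=0.975827  b=𝟙ᵀx=8.404758  c=𝟙ᵀy=89.912692  D=ac−b²=17.099295
λ₁=(c·0.123−b)/D = (89.912692·0.123−8.404758)/17.099295 = 0.155241
λ₂=(a−b·0.123)/D = (0.975827−8.404758·0.123)/17.099295 = -0.003389
w* = 0.155241·x + -0.003389·y:
  w_0 = 0.155241·2.7120 + -0.003389·17.9313 = 0.3602  (Disney)
  w_1 = 0.155241·1.6001 + -0.003389·17.6411 = 0.1886  (Lockheed)
  w_2 = 0.155241·1.1552 + -0.003389·8.1770 = 0.1516  (Chevron)
  w_3 = 0.155241·1.2807 + -0.003389·19.7589 = 0.1318  (Tesla)
  w_4 = 0.155241·1.6568 + -0.003389·26.4044 = 0.1677  (Unilever)
Σw_i=1.0000  μᵀw=0.1230
σ²=wᵀΣw=λ₁·μ_p+λ₂ = 0.155241·0.123 + -0.003389 = 0.015705 ≈ 0.0157


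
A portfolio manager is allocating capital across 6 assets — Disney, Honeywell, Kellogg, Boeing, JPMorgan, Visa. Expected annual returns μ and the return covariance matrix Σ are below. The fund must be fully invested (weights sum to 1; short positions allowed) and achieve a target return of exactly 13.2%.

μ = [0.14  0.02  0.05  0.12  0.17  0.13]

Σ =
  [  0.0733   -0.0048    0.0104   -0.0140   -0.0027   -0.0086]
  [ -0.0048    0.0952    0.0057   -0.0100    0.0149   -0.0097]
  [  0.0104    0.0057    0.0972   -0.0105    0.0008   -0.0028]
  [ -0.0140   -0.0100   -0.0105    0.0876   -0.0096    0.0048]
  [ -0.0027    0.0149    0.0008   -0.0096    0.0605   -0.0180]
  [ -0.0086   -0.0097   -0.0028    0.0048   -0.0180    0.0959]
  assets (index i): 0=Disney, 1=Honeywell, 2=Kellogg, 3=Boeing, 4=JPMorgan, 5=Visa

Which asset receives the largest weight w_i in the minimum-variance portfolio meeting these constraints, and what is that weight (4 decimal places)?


JPMorgan (0.2983)

x=Σ⁻¹μ = [2.6751  0.1638  0.4866  2.1783  3.8972  2.2487]
y=Σ⁻¹𝟙 = [19.3003  11.0249  9.8736  18.4833  22.4931  16.8585]
a=μᵀx=1.618367  b=𝟙ᵀx=11.649658  c=𝟙ᵀy=98.033845  D=ac−b²=22.940206
λ₁=(c·0.132−b)/D = (98.033845·0.132−11.649658)/22.940206 = 0.056268
λ₂=(a−b·0.132)/D = (1.618367−11.649658·0.132)/22.940206 = 0.003514
w* = 0.056268·x + 0.003514·y:
  w_0 = 0.056268·2.6751 + 0.003514·19.3003 = 0.2183  (Disney)
  w_1 = 0.056268·0.1638 + 0.003514·11.0249 = 0.0480  (Honeywell)
  w_2 = 0.056268·0.4866 + 0.003514·9.8736 = 0.0621  (Kellogg)
  w_3 = 0.056268·2.1783 + 0.003514·18.4833 = 0.1875  (Boeing)
  w_4 = 0.056268·3.8972 + 0.003514·22.4931 = 0.2983  (JPMorgan)
  w_5 = 0.056268·2.2487 + 0.003514·16.8585 = 0.1858  (Visa)
Σw_i=1.0000  μᵀw=0.1320
σ²=wᵀΣw=λ₁·μ_p+λ₂ = 0.056268·0.132 + 0.003514 = 0.010941 ≈ 0.0109


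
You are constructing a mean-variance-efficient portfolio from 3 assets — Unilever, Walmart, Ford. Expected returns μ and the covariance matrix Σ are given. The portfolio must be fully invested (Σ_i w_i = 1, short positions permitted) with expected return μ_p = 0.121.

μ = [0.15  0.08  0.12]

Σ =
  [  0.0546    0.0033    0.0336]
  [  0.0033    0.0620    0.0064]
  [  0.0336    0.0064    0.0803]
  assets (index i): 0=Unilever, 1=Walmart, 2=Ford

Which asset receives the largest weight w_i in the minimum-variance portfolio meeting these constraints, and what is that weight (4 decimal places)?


g=Σ⁻¹μ = [2.4442  1.1208  0.3823]
h=Σ⁻¹𝟙 = [14.1179  14.8238  5.3645]
a=μᵀg=0.502175  b=𝟙ᵀg=3.947323  c=𝟙ᵀh=34.306177  D=ac−b²=1.646361
λ₁=(c·0.121−b)/D = (34.306177·0.121−3.947323)/1.646361 = 0.123742
λ₂=(a−b·0.121)/D = (0.502175−3.947323·0.121)/1.646361 = 0.014911
w* = 0.123742·g + 0.014911·h:
  w_0 = 0.123742·2.4442 + 0.014911·14.1179 = 0.5130  (Unilever)
  w_1 = 0.123742·1.1208 + 0.014911·14.8238 = 0.3597  (Walmart)
  w_2 = 0.123742·0.3823 + 0.014911·5.3645 = 0.1273  (Ford)
Σw_i=1.0000  μᵀw=0.1210
σ²=wᵀΣw=λ₁·μ_p+λ₂ = 0.123742·0.121 + 0.014911 = 0.029884 ≈ 0.0299

Unilever (0.5130)


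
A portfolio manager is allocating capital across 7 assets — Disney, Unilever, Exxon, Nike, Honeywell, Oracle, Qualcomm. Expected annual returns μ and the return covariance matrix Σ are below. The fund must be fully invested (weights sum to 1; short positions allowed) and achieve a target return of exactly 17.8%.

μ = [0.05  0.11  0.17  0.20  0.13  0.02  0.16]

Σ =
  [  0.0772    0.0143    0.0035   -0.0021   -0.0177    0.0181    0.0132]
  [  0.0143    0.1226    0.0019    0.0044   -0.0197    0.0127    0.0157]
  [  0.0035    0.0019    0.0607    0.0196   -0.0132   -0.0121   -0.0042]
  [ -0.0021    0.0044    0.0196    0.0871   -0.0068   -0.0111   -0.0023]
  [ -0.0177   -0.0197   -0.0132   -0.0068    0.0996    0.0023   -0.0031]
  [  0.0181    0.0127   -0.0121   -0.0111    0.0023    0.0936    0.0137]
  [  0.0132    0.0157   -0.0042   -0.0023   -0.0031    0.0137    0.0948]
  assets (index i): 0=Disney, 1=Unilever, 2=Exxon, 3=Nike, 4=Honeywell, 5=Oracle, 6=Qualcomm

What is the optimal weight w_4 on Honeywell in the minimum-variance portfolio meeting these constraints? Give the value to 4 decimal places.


g=Σ⁻¹μ = [0.5537  0.8172  2.7621  1.8910  2.1060  0.2806  1.6719]
h=Σ⁻¹𝟙 = [11.3003  6.8327  18.4493  9.9797  16.5566  9.5528  8.0639]
a=μᵀg=1.512241  b=𝟙ᵀg=10.082548  c=𝟙ᵀh=80.735152  D=ac−b²=20.433252
λ₁=(c·0.178−b)/D = (80.735152·0.178−10.082548)/20.433252 = 0.209869
λ₂=(a−b·0.178)/D = (1.512241−10.082548·0.178)/20.433252 = -0.013823
w* = 0.209869·g + -0.013823·h:
  w_0 = 0.209869·0.5537 + -0.013823·11.3003 = -0.0400  (Disney)
  w_1 = 0.209869·0.8172 + -0.013823·6.8327 = 0.0771  (Unilever)
  w_2 = 0.209869·2.7621 + -0.013823·18.4493 = 0.3247  (Exxon)
  w_3 = 0.209869·1.8910 + -0.013823·9.9797 = 0.2589  (Nike)
  w_4 = 0.209869·2.1060 + -0.013823·16.5566 = 0.2131  (Honeywell)
  w_5 = 0.209869·0.2806 + -0.013823·9.5528 = -0.0732  (Oracle)
  w_6 = 0.209869·1.6719 + -0.013823·8.0639 = 0.2394  (Qualcomm)
Σw_i=1.0000  μᵀw=0.1780
σ²=wᵀΣw=λ₁·μ_p+λ₂ = 0.209869·0.178 + -0.013823 = 0.023534 ≈ 0.0235

0.2131


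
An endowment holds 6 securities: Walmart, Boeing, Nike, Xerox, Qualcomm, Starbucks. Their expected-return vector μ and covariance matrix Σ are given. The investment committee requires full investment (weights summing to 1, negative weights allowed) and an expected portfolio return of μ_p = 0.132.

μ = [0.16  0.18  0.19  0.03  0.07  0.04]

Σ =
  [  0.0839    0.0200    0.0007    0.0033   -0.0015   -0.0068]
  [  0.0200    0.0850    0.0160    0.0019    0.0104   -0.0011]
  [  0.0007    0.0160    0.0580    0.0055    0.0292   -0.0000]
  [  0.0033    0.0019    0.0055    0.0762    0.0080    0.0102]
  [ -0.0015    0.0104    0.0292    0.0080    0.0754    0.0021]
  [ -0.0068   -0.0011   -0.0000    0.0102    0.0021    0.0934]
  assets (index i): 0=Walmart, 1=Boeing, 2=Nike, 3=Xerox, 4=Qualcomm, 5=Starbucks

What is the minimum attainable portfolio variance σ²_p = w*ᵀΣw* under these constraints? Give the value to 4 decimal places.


0.0193

u=Σ⁻¹μ = [1.6307  1.2029  3.1435  0.0367  -0.4421  0.5671]
v=Σ⁻¹𝟙 = [10.9441  6.1857  10.9247  9.5738  7.0917  10.3713]
a=μᵀu=1.067519  b=𝟙ᵀu=6.138665  c=𝟙ᵀv=55.091313  D=ac−b²=21.127789
λ₁=(c·0.132−b)/D = (55.091313·0.132−6.138665)/21.127789 = 0.053644
λ₂=(a−b·0.132)/D = (1.067519−6.138665·0.132)/21.127789 = 0.012174
w* = 0.053644·u + 0.012174·v:
  w_0 = 0.053644·1.6307 + 0.012174·10.9441 = 0.2207  (Walmart)
  w_1 = 0.053644·1.2029 + 0.012174·6.1857 = 0.1398  (Boeing)
  w_2 = 0.053644·3.1435 + 0.012174·10.9247 = 0.3016  (Nike)
  w_3 = 0.053644·0.0367 + 0.012174·9.5738 = 0.1185  (Xerox)
  w_4 = 0.053644·-0.4421 + 0.012174·7.0917 = 0.0626  (Qualcomm)
  w_5 = 0.053644·0.5671 + 0.012174·10.3713 = 0.1567  (Starbucks)
Σw_i=1.0000  μᵀw=0.1320
σ²=wᵀΣw=λ₁·μ_p+λ₂ = 0.053644·0.132 + 0.012174 = 0.019255 ≈ 0.0193


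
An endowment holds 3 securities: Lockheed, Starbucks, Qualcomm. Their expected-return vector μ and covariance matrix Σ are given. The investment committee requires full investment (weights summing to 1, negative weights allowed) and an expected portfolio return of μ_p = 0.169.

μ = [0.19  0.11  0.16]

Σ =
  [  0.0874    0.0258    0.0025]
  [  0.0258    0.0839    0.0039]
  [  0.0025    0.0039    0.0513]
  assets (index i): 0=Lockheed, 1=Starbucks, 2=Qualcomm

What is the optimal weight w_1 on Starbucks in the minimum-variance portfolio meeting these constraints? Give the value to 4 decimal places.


0.0554

g=Σ⁻¹μ = [1.9165  0.5832  2.9812]
h=Σ⁻¹𝟙 = [8.4125  8.4749  18.4389]
a=μᵀg=0.905270  b=𝟙ᵀg=5.480838  c=𝟙ᵀh=35.326316  D=ac−b²=1.940279
λ₁=(c·0.169−b)/D = (35.326316·0.169−5.480838)/1.940279 = 0.252185
λ₂=(a−b·0.169)/D = (0.905270−5.480838·0.169)/1.940279 = -0.010819
w* = 0.252185·g + -0.010819·h:
  w_0 = 0.252185·1.9165 + -0.010819·8.4125 = 0.3923  (Lockheed)
  w_1 = 0.252185·0.5832 + -0.010819·8.4749 = 0.0554  (Starbucks)
  w_2 = 0.252185·2.9812 + -0.010819·18.4389 = 0.5523  (Qualcomm)
Σw_i=1.0000  μᵀw=0.1690
σ²=wᵀΣw=λ₁·μ_p+λ₂ = 0.252185·0.169 + -0.010819 = 0.031801 ≈ 0.0318
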